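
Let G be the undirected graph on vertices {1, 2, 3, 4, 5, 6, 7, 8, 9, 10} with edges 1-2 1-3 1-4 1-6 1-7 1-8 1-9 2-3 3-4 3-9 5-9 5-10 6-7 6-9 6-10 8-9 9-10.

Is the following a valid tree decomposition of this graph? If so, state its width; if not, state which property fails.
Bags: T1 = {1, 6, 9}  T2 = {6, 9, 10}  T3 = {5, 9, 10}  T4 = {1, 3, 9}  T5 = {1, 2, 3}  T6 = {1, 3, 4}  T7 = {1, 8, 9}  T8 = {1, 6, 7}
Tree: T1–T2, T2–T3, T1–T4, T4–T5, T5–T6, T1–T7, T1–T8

Yes; width 2.

Checking the three conditions: (i) the bags cover all of {1, 2, 3, 4, 5, 6, 7, 8, 9, 10}; (ii) for each edge, some bag contains both endpoints; (iii) the bags containing any fixed vertex form a subtree. All hold, so the decomposition is valid with width 3 − 1 = 2.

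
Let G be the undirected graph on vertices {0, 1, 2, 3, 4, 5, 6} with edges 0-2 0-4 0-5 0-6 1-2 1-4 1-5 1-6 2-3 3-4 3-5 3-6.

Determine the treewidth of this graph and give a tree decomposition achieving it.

Treewidth 3.
Bags: B1 = {0, 1, 3, 5}  B2 = {0, 1, 2, 3}  B3 = {0, 1, 3, 4}  B4 = {0, 1, 3, 6}
Tree: B1–B2, B2–B3, B3–B4

Every bag has size at most 4, so the width is 4 − 1 = 3 and tw(G) ≤ 3. For the lower bound: the 4 vertex sets {3,5}, {0,2}, {1}, {4} are disjoint, each induces a connected subgraph, and every pair is joined by at least one edge of G. Contracting each set to a single vertex therefore yields K_{4} as a minor, and since treewidth is minor-monotone, tw(G) ≥ tw(K_{4}) = 3. The upper and lower bounds meet at 3, so that is the treewidth.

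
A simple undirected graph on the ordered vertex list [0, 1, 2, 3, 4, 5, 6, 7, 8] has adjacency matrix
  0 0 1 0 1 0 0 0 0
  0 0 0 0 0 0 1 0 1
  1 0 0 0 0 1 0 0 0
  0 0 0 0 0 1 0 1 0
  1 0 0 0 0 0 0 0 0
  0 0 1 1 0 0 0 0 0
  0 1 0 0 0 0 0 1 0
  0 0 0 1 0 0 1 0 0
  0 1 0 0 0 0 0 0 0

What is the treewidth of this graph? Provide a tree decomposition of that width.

The largest bag has 2 vertices, giving width 1; this decomposition certifies tw(G) ≤ 1. Since G has at least one edge (e.g. 4–0), it is not an edgeless graph, so tw(G) ≥ 1. Combining the bounds, tw(G) = 1.

Treewidth 1.
One such decomposition:
Bags: B1 = {0, 4}  B2 = {0, 2}  B3 = {2, 5}  B4 = {3, 5}  B5 = {3, 7}  B6 = {6, 7}  B7 = {1, 6}  B8 = {1, 8}
Tree: B1–B2, B2–B3, B3–B4, B4–B5, B5–B6, B6–B7, B7–B8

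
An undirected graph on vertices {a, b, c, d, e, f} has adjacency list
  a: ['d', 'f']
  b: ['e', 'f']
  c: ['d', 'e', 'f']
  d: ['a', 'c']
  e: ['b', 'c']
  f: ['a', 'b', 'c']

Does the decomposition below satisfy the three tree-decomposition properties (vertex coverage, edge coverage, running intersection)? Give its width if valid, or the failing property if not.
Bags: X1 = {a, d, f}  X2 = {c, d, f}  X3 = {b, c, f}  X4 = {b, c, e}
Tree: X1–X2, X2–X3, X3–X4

Yes; width 2.

Every vertex of G appears in some bag (union = {a, b, c, d, e, f}); every edge is covered by a bag; and for each vertex v the set of bags containing v is connected in the bag tree. The decomposition is therefore valid. The largest bag has 3 vertices, so the width is 2.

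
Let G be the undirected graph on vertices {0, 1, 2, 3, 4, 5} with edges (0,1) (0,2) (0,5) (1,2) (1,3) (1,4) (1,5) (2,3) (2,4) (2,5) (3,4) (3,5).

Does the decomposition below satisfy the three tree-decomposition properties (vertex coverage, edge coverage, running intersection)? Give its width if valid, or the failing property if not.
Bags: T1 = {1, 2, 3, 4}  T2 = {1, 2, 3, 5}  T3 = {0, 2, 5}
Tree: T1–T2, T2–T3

No — edge (1,0) lies in no bag.

A tree decomposition must satisfy three properties: every vertex lies in some bag; for every edge, both endpoints lie together in some bag; and for every vertex, the bags containing it form a connected subtree. Here edge (1,0) lies in no bag, so the decomposition is invalid.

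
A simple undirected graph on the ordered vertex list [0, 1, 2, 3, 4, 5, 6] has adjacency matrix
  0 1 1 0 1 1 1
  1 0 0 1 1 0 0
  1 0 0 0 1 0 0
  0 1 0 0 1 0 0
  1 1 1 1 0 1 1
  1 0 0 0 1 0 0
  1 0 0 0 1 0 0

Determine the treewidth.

A width-2 tree decomposition is:
Bags: B1 = {1, 3, 4}  B2 = {0, 1, 4}  B3 = {0, 4, 6}  B4 = {0, 2, 4}  B5 = {0, 4, 5}
Tree: B1–B2, B2–B3, B3–B4, B2–B5
Each bag holds 3 vertices, so the decomposition has width 2, which upper-bounds the treewidth. Conversely, {0, 1, 4} is a clique of size 3, and the vertices of any clique must share a bag in every tree decomposition; so some bag has ≥ 3 vertices and tw(G) ≥ 2. Combining the bounds, tw(G) = 2.

2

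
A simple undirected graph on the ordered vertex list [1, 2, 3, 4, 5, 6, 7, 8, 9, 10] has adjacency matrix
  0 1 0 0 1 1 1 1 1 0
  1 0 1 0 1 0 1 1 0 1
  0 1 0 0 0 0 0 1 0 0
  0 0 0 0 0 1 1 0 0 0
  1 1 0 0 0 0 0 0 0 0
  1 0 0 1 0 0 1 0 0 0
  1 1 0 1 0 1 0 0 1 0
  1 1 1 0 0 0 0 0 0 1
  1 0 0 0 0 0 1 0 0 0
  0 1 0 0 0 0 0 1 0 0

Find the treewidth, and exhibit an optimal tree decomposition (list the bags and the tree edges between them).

Treewidth 2.
Bags: B1 = {4, 6, 7}  B2 = {1, 6, 7}  B3 = {1, 2, 7}  B4 = {1, 2, 5}  B5 = {1, 2, 8}  B6 = {1, 7, 9}  B7 = {2, 8, 10}  B8 = {2, 3, 8}
Tree: B1–B2, B2–B3, B3–B4, B3–B5, B3–B6, B5–B7, B7–B8

Each bag holds 3 vertices, so the decomposition has width 2, which upper-bounds the treewidth. Conversely, {1, 7, 9} is a clique of size 3, and the vertices of any clique must share a bag in every tree decomposition; so some bag has ≥ 3 vertices and tw(G) ≥ 2. Hence tw(G) = 2 exactly.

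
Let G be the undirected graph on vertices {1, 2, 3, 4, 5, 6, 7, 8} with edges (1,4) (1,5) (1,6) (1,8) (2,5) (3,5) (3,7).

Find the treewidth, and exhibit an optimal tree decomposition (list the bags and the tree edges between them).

Treewidth 1.
Bags: B1 = {3, 5}  B2 = {1, 5}  B3 = {3, 7}  B4 = {1, 4}  B5 = {1, 8}  B6 = {2, 5}  B7 = {1, 6}
Tree: B1–B2, B1–B3, B2–B4, B2–B5, B1–B6, B4–B7

Each bag holds 2 vertices, so the decomposition has width 1, which upper-bounds the treewidth. Any graph with an edge has treewidth ≥ 1, and G has the edge 5–3. The upper and lower bounds meet at 1, so that is the treewidth.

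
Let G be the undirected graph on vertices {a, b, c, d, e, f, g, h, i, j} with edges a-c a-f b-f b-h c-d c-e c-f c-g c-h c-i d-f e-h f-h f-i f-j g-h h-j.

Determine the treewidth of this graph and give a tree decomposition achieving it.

Treewidth 2.
One optimal decomposition is:
Bags: B1 = {c, f, h}  B2 = {f, h, j}  B3 = {c, d, f}  B4 = {b, f, h}  B5 = {c, e, h}  B6 = {c, g, h}  B7 = {c, f, i}  B8 = {a, c, f}
Tree: B1–B2, B1–B3, B2–B4, B1–B5, B5–B6, B1–B7, B7–B8

Every bag has size at most 3, so the width is 3 − 1 = 2 and tw(G) ≤ 2. Conversely, {c, g, h} is a clique of size 3, and the vertices of any clique must share a bag in every tree decomposition; so some bag has ≥ 3 vertices and tw(G) ≥ 2. Combining the bounds, tw(G) = 2.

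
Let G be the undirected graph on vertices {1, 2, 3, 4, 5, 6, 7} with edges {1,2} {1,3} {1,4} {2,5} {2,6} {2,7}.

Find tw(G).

A width-1 tree decomposition is:
Bags: B1 = {1, 4}  B2 = {1, 2}  B3 = {2, 6}  B4 = {2, 7}  B5 = {1, 3}  B6 = {2, 5}
Tree: B1–B2, B2–B3, B2–B4, B1–B5, B2–B6
Every bag has size at most 2, so the width is 2 − 1 = 1 and tw(G) ≤ 1. Since G has at least one edge (e.g. 4–1), it is not an edgeless graph, so tw(G) ≥ 1. Therefore the treewidth is 1.

1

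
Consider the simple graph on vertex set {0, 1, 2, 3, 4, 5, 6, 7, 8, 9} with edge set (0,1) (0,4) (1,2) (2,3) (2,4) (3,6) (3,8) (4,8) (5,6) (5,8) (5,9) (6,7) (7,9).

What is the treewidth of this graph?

A width-2 tree decomposition is:
Bags: B1 = {6, 7, 9}  B2 = {5, 6, 9}  B3 = {3, 5, 6}  B4 = {3, 5, 8}  B5 = {2, 3, 8}  B6 = {2, 4, 8}  B7 = {1, 2, 4}  B8 = {0, 1, 4}
Tree: B1–B2, B2–B3, B3–B4, B4–B5, B5–B6, B6–B7, B7–B8
The largest bag has 3 vertices, giving width 2; this decomposition certifies tw(G) ≤ 2. Since 7–9–5–6–7 is a cycle in G, G is not acyclic. Forests are exactly the graphs of treewidth ≤ 1, so tw(G) ≥ 2. Combining the bounds, tw(G) = 2.

2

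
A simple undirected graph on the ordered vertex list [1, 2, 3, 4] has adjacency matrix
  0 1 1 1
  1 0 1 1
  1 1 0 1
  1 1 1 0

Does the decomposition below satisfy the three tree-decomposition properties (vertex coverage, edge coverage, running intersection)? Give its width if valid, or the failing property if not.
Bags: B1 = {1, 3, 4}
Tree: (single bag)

No — vertex 2 appears in no bag.

A tree decomposition must satisfy three properties: every vertex lies in some bag; for every edge, both endpoints lie together in some bag; and for every vertex, the bags containing it form a connected subtree. Here vertex 2 appears in no bag, so the decomposition is invalid.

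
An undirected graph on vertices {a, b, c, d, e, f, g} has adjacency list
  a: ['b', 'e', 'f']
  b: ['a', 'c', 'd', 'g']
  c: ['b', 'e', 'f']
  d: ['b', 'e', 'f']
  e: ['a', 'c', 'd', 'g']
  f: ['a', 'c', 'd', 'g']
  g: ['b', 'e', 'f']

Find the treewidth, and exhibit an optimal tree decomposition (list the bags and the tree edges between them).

The largest bag has 4 vertices, giving width 3; this decomposition certifies tw(G) ≤ 3. For the lower bound: the 4 vertex sets {a,f}, {c,e}, {b}, {g} are disjoint, each induces a connected subgraph, and every pair is joined by at least one edge of G. Contracting each set to a single vertex therefore yields K_{4} as a minor, and since treewidth is minor-monotone, tw(G) ≥ tw(K_{4}) = 3. The upper and lower bounds meet at 3, so that is the treewidth.

Treewidth 3.
One optimal decomposition is:
Bags: B1 = {a, b, e, f}  B2 = {b, c, e, f}  B3 = {b, e, f, g}  B4 = {b, d, e, f}
Tree: B1–B2, B2–B3, B3–B4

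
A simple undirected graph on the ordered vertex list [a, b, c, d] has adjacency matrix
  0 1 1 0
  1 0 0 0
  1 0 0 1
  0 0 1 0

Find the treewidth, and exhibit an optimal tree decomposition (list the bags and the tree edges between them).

Treewidth 1.
One optimal decomposition is:
Bags: B1 = {c, d}  B2 = {a, c}  B3 = {a, b}
Tree: B1–B2, B2–B3

Each bag holds 2 vertices, so the decomposition has width 1, which upper-bounds the treewidth. Any graph with an edge has treewidth ≥ 1, and G has the edge d–c. Combining the bounds, tw(G) = 1.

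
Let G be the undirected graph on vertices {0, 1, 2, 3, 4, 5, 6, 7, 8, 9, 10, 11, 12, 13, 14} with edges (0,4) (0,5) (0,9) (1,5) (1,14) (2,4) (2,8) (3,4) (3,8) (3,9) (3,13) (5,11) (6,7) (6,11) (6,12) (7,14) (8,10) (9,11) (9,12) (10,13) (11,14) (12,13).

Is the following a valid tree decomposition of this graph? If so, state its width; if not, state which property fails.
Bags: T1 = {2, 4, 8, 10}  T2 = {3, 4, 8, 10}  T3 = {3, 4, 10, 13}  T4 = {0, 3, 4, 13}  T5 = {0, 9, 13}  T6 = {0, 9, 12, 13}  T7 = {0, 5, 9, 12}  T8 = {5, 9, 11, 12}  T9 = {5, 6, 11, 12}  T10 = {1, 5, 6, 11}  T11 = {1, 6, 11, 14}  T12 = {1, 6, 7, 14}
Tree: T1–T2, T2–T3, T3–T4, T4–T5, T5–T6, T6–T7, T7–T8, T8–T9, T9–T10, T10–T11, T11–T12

A tree decomposition must satisfy three properties: every vertex lies in some bag; for every edge, both endpoints lie together in some bag; and for every vertex, the bags containing it form a connected subtree. Here edge (3,9) lies in no bag, so the decomposition is invalid.

No — edge (3,9) lies in no bag.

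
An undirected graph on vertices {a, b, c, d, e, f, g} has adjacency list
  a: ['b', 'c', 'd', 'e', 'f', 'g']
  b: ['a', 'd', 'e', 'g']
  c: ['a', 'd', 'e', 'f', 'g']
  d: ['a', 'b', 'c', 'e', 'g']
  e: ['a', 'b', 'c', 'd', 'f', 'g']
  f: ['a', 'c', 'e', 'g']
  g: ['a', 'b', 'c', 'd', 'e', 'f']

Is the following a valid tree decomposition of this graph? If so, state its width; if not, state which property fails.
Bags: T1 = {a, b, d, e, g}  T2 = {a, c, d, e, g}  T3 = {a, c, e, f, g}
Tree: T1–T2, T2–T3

Vertex coverage: the bags together contain {a, b, c, d, e, f, g}, the full vertex set. Edge coverage: each edge of G has both endpoints in at least one bag. Running intersection: for every vertex, the bags containing it form a connected subtree. All three properties hold, so this is a valid tree decomposition of width max|bag| − 1 = 4, and hence tw(G) ≤ 4.

Yes; width 4.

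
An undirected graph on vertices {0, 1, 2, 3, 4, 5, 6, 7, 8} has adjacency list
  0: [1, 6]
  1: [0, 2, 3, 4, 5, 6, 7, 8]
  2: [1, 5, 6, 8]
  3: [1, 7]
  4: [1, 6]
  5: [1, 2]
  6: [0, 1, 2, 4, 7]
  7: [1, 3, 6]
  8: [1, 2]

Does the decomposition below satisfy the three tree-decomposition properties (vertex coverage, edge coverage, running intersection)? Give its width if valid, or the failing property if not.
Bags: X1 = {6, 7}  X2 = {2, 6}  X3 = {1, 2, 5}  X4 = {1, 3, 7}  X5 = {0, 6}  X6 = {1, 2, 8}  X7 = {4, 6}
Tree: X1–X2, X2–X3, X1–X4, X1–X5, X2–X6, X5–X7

A tree decomposition must satisfy three properties: every vertex lies in some bag; for every edge, both endpoints lie together in some bag; and for every vertex, the bags containing it form a connected subtree. Here edge (1,6) lies in no bag, so the decomposition is invalid.

No — edge (1,6) lies in no bag.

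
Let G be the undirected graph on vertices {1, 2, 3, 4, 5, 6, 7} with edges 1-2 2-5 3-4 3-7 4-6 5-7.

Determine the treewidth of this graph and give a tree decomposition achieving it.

Each bag holds 2 vertices, so the decomposition has width 1, which upper-bounds the treewidth. Any graph with an edge has treewidth ≥ 1, and G has the edge 6–4. Combining the bounds, tw(G) = 1.

Treewidth 1.
One optimal decomposition is:
Bags: B1 = {4, 6}  B2 = {3, 4}  B3 = {3, 7}  B4 = {5, 7}  B5 = {2, 5}  B6 = {1, 2}
Tree: B1–B2, B2–B3, B3–B4, B4–B5, B5–B6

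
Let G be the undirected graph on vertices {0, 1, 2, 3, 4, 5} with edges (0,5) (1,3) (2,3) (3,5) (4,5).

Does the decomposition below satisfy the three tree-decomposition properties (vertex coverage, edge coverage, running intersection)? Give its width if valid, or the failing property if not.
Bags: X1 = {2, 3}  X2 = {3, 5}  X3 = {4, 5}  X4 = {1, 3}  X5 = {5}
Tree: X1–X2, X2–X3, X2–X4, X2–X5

A tree decomposition must satisfy three properties: every vertex lies in some bag; for every edge, both endpoints lie together in some bag; and for every vertex, the bags containing it form a connected subtree. Here vertex 0 appears in no bag, so the decomposition is invalid.

No — vertex 0 appears in no bag.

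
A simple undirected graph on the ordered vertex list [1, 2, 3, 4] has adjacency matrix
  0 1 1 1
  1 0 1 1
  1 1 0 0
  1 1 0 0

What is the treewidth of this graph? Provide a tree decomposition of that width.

Treewidth 2.
Bags: B1 = {1, 2, 4}  B2 = {1, 2, 3}
Tree: B1–B2

Each bag holds 3 vertices, so the decomposition has width 2, which upper-bounds the treewidth. On the other hand G contains the 3-clique {1, 2, 3}. A clique must lie in a single bag of any decomposition, so no decomposition can have width below 2. Hence tw(G) = 2 exactly.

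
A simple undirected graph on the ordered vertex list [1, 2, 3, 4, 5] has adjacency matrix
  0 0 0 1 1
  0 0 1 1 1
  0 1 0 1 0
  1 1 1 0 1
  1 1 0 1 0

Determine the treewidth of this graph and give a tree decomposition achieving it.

Treewidth 2.
One optimal decomposition is:
Bags: B1 = {1, 4, 5}  B2 = {2, 4, 5}  B3 = {2, 3, 4}
Tree: B1–B2, B2–B3

The largest bag has 3 vertices, giving width 2; this decomposition certifies tw(G) ≤ 2. On the other hand G contains the 3-clique {1, 4, 5}. A clique must lie in a single bag of any decomposition, so no decomposition can have width below 2. The upper and lower bounds meet at 2, so that is the treewidth.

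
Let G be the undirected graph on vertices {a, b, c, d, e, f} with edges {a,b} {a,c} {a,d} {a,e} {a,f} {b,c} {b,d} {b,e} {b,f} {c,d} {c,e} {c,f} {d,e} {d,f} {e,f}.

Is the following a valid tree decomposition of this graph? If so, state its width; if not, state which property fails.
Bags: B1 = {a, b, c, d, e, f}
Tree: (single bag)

Yes; width 5.

Vertex coverage: the bags together contain {a, b, c, d, e, f}, the full vertex set. Edge coverage: each edge of G has both endpoints in at least one bag. Running intersection: for every vertex, the bags containing it form a connected subtree. All three properties hold, so this is a valid tree decomposition of width max|bag| − 1 = 5, and hence tw(G) ≤ 5.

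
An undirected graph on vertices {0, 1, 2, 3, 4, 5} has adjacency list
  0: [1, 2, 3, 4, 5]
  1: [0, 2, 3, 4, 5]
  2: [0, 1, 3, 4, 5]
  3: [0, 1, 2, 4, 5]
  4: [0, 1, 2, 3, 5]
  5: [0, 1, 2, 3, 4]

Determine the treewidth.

5

A width-5 tree decomposition is:
Bags: B1 = {0, 1, 2, 3, 4, 5}
Tree: (single bag)
With just one bag of size 6, the width is 6 − 1 = 5, so tw(G) ≤ 5. Conversely, {0, 1, 2, 3, 4, 5} is a clique of size 6, and the vertices of any clique must share a bag in every tree decomposition; so some bag has ≥ 6 vertices and tw(G) ≥ 5. Hence tw(G) = 5 exactly.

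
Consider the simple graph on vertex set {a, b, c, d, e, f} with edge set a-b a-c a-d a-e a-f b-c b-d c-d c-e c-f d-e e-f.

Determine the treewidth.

3

A width-3 tree decomposition is:
Bags: B1 = {a, b, c, d}  B2 = {a, c, d, e}  B3 = {a, c, e, f}
Tree: B1–B2, B2–B3
Every bag has size at most 4, so the width is 4 − 1 = 3 and tw(G) ≤ 3. On the other hand G contains the 4-clique {a, c, d, e}. A clique must lie in a single bag of any decomposition, so no decomposition can have width below 3. The upper and lower bounds meet at 3, so that is the treewidth.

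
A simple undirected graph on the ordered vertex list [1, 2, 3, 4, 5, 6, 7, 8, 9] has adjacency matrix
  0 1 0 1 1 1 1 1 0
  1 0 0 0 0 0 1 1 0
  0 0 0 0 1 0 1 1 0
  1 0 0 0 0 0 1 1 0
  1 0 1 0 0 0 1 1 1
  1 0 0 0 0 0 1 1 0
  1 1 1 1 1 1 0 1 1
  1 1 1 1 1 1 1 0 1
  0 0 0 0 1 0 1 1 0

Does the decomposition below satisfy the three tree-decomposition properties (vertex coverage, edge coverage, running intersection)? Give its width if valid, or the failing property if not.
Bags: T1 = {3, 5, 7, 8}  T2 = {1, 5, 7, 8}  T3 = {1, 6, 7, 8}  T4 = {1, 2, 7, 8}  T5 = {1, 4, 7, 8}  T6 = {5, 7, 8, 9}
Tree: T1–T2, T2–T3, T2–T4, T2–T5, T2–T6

Checking the three conditions: (i) the bags cover all of {1, 2, 3, 4, 5, 6, 7, 8, 9}; (ii) for each edge, some bag contains both endpoints; (iii) the bags containing any fixed vertex form a subtree. All hold, so the decomposition is valid with width 4 − 1 = 3.

Yes; width 3.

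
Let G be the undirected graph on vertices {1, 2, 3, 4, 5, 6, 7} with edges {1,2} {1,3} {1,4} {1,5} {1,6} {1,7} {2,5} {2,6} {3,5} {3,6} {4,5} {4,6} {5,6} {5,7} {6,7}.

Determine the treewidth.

A width-3 tree decomposition is:
Bags: B1 = {1, 5, 6, 7}  B2 = {1, 2, 5, 6}  B3 = {1, 4, 5, 6}  B4 = {1, 3, 5, 6}
Tree: B1–B2, B1–B3, B1–B4
The largest bag has 4 vertices, giving width 3; this decomposition certifies tw(G) ≤ 3. On the other hand G contains the 4-clique {1, 2, 5, 6}. A clique must lie in a single bag of any decomposition, so no decomposition can have width below 3. Therefore the treewidth is 3.

3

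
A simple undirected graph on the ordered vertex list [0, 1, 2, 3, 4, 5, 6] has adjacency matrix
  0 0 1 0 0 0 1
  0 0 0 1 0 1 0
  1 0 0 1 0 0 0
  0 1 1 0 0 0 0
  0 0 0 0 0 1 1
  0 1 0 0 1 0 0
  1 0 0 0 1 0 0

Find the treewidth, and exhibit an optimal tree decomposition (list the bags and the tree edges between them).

Each bag holds 3 vertices, so the decomposition has width 2, which upper-bounds the treewidth. For the lower bound, G contains the cycle 6–0–2–3–1–5–4–6, so G is not a forest; only forests have treewidth ≤ 1, hence tw(G) ≥ 2. The upper and lower bounds meet at 2, so that is the treewidth.

Treewidth 2.
Bags: B1 = {0, 2, 6}  B2 = {2, 3, 6}  B3 = {1, 3, 6}  B4 = {1, 5, 6}  B5 = {4, 5, 6}
Tree: B1–B2, B2–B3, B3–B4, B4–B5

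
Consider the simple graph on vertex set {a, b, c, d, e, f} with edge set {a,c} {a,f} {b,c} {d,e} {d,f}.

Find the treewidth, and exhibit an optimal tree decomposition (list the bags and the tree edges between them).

Treewidth 1.
One such decomposition:
Bags: B1 = {b, c}  B2 = {a, c}  B3 = {a, f}  B4 = {d, f}  B5 = {d, e}
Tree: B1–B2, B2–B3, B3–B4, B4–B5

Every bag has size at most 2, so the width is 2 − 1 = 1 and tw(G) ≤ 1. Any graph with an edge has treewidth ≥ 1, and G has the edge b–c. Combining the bounds, tw(G) = 1.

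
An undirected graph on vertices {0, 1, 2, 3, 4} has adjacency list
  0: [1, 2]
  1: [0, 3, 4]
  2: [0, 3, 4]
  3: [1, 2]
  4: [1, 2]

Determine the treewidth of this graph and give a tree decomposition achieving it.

Each bag holds 3 vertices, so the decomposition has width 2, which upper-bounds the treewidth. Since 2–4–1–0–2 is a cycle in G, G is not acyclic. Forests are exactly the graphs of treewidth ≤ 1, so tw(G) ≥ 2. Combining the bounds, tw(G) = 2.

Treewidth 2.
Bags: B1 = {1, 2, 4}  B2 = {0, 1, 2}  B3 = {1, 2, 3}
Tree: B1–B2, B2–B3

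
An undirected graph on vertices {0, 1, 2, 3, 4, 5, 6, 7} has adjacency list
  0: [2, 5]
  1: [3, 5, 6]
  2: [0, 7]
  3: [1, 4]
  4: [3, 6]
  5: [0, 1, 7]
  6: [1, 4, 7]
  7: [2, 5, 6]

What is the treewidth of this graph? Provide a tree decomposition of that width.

Treewidth 2.
One such decomposition:
Bags: B1 = {3, 4, 6}  B2 = {1, 3, 6}  B3 = {1, 6, 7}  B4 = {1, 5, 7}  B5 = {2, 5, 7}  B6 = {0, 2, 5}
Tree: B1–B2, B2–B3, B3–B4, B4–B5, B5–B6

Each bag holds 3 vertices, so the decomposition has width 2, which upper-bounds the treewidth. Since 4–3–1–6–4 is a cycle in G, G is not acyclic. Forests are exactly the graphs of treewidth ≤ 1, so tw(G) ≥ 2. The upper and lower bounds meet at 2, so that is the treewidth.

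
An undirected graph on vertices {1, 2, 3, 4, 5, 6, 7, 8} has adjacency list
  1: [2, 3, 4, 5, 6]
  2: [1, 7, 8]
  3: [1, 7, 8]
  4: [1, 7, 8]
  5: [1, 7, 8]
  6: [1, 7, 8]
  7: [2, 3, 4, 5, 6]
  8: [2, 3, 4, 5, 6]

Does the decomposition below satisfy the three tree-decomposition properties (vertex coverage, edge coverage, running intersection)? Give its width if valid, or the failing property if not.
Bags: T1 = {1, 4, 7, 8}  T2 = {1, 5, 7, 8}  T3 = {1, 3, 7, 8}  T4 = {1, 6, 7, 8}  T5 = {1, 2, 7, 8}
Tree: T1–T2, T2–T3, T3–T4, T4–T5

Checking the three conditions: (i) the bags cover all of {1, 2, 3, 4, 5, 6, 7, 8}; (ii) for each edge, some bag contains both endpoints; (iii) the bags containing any fixed vertex form a subtree. All hold, so the decomposition is valid with width 4 − 1 = 3.

Yes; width 3.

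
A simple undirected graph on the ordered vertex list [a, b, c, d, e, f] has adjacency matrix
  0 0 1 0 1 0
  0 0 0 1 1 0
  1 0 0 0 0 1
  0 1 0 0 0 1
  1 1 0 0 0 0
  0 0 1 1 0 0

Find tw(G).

2

A width-2 tree decomposition is:
Bags: B1 = {b, d, e}  B2 = {d, e, f}  B3 = {c, e, f}  B4 = {a, c, e}
Tree: B1–B2, B2–B3, B3–B4
Every bag has size at most 3, so the width is 3 − 1 = 2 and tw(G) ≤ 2. The edges e–b–d–f–c–a–e form a cycle, so G is not a tree and its treewidth is at least 2. Hence tw(G) = 2 exactly.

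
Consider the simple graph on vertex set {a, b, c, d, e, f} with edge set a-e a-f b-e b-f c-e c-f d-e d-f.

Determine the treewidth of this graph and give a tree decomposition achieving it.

Each bag holds 3 vertices, so the decomposition has width 2, which upper-bounds the treewidth. Since a–f–b–e–a is a cycle in G, G is not acyclic. Forests are exactly the graphs of treewidth ≤ 1, so tw(G) ≥ 2. Therefore the treewidth is 2.

Treewidth 2.
One optimal decomposition is:
Bags: B1 = {a, e, f}  B2 = {b, e, f}  B3 = {d, e, f}  B4 = {c, e, f}
Tree: B1–B2, B2–B3, B3–B4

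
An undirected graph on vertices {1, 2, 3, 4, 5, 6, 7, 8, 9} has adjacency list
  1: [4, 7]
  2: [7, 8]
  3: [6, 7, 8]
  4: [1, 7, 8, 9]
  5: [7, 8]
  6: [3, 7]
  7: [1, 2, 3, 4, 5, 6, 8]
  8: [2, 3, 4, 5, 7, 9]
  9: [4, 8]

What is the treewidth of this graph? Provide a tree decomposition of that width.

Treewidth 2.
Bags: B1 = {4, 7, 8}  B2 = {2, 7, 8}  B3 = {5, 7, 8}  B4 = {3, 7, 8}  B5 = {4, 8, 9}  B6 = {1, 4, 7}  B7 = {3, 6, 7}
Tree: B1–B2, B2–B3, B3–B4, B1–B5, B1–B6, B4–B7

Each bag holds 3 vertices, so the decomposition has width 2, which upper-bounds the treewidth. For the lower bound, the 3 vertices {4, 8, 9} are pairwise adjacent, and any tree decomposition puts a clique entirely inside one bag — forcing width ≥ 2. The upper and lower bounds meet at 2, so that is the treewidth.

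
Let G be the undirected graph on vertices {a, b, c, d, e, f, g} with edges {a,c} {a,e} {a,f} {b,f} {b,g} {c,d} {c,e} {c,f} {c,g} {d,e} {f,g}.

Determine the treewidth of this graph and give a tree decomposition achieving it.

Every bag has size at most 3, so the width is 3 − 1 = 2 and tw(G) ≤ 2. Conversely, {c, d, e} is a clique of size 3, and the vertices of any clique must share a bag in every tree decomposition; so some bag has ≥ 3 vertices and tw(G) ≥ 2. The upper and lower bounds meet at 2, so that is the treewidth.

Treewidth 2.
Bags: B1 = {a, c, e}  B2 = {a, c, f}  B3 = {c, f, g}  B4 = {b, f, g}  B5 = {c, d, e}
Tree: B1–B2, B2–B3, B3–B4, B1–B5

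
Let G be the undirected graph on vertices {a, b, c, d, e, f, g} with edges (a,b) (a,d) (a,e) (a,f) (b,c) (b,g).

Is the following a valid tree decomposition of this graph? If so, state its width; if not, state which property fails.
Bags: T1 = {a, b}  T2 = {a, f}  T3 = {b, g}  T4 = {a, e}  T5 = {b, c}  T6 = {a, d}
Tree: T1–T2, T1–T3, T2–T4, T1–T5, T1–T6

Vertex coverage: the bags together contain {a, b, c, d, e, f, g}, the full vertex set. Edge coverage: each edge of G has both endpoints in at least one bag. Running intersection: for every vertex, the bags containing it form a connected subtree. All three properties hold, so this is a valid tree decomposition of width max|bag| − 1 = 1, and hence tw(G) ≤ 1.

Yes; width 1.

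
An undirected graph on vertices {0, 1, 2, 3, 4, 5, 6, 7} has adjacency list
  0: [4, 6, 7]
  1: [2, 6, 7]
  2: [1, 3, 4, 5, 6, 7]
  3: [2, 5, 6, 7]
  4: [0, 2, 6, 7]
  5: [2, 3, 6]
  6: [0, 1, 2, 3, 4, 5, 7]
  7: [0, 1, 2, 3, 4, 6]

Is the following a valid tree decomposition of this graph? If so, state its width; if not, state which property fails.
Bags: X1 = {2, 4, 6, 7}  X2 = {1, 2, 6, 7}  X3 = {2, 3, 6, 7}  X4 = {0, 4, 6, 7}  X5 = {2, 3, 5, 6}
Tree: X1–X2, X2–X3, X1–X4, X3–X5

Yes; width 3.

Every vertex of G appears in some bag (union = {0, 1, 2, 3, 4, 5, 6, 7}); every edge is covered by a bag; and for each vertex v the set of bags containing v is connected in the bag tree. The decomposition is therefore valid. The largest bag has 4 vertices, so the width is 3.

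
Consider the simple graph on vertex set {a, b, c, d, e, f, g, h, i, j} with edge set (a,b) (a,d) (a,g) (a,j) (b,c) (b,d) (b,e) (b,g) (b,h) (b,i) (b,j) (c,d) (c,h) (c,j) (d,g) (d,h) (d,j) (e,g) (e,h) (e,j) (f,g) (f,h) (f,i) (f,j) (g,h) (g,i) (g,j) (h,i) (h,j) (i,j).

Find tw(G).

4

A width-4 tree decomposition is:
Bags: B1 = {b, e, g, h, j}  B2 = {b, d, g, h, j}  B3 = {b, g, h, i, j}  B4 = {b, c, d, h, j}  B5 = {a, b, d, g, j}  B6 = {f, g, h, i, j}
Tree: B1–B2, B2–B3, B2–B4, B2–B5, B3–B6
Each bag holds 5 vertices, so the decomposition has width 4, which upper-bounds the treewidth. For the lower bound, the 5 vertices {f, g, h, i, j} are pairwise adjacent, and any tree decomposition puts a clique entirely inside one bag — forcing width ≥ 4. Therefore the treewidth is 4.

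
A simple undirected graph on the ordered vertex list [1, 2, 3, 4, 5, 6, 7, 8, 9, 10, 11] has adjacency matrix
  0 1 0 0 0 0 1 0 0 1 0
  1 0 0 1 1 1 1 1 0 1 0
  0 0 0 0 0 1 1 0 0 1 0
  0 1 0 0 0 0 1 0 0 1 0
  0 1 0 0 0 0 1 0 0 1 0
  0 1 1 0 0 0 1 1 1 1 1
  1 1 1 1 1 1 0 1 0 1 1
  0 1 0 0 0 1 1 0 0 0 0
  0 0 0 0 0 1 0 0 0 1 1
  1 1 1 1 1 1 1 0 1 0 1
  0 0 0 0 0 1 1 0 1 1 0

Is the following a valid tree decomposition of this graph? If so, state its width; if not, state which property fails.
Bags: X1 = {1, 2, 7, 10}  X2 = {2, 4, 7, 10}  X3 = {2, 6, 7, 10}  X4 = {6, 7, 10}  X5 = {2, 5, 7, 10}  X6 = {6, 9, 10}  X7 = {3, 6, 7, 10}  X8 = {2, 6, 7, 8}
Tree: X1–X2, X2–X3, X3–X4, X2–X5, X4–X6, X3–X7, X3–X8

A tree decomposition must satisfy three properties: every vertex lies in some bag; for every edge, both endpoints lie together in some bag; and for every vertex, the bags containing it form a connected subtree. Here vertex 11 appears in no bag, so the decomposition is invalid.

No — vertex 11 appears in no bag.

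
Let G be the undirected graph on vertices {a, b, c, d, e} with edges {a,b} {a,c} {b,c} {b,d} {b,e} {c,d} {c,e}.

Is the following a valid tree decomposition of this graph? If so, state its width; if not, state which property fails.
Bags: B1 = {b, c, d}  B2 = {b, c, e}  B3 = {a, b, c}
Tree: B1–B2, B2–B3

Checking the three conditions: (i) the bags cover all of {a, b, c, d, e}; (ii) for each edge, some bag contains both endpoints; (iii) the bags containing any fixed vertex form a subtree. All hold, so the decomposition is valid with width 3 − 1 = 2.

Yes; width 2.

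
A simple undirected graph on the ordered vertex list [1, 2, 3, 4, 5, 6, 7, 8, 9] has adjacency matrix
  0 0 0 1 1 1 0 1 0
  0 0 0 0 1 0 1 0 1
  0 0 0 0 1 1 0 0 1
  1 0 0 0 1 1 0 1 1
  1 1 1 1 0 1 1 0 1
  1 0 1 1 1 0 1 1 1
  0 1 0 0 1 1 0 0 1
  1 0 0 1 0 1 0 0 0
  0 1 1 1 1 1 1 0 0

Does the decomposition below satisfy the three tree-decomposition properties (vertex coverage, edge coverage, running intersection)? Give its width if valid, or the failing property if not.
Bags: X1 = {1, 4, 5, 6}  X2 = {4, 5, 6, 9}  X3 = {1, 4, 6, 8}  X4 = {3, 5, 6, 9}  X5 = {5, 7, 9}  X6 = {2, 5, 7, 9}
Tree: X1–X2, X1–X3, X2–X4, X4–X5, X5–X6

No — edge (6,7) lies in no bag.

A tree decomposition must satisfy three properties: every vertex lies in some bag; for every edge, both endpoints lie together in some bag; and for every vertex, the bags containing it form a connected subtree. Here edge (6,7) lies in no bag, so the decomposition is invalid.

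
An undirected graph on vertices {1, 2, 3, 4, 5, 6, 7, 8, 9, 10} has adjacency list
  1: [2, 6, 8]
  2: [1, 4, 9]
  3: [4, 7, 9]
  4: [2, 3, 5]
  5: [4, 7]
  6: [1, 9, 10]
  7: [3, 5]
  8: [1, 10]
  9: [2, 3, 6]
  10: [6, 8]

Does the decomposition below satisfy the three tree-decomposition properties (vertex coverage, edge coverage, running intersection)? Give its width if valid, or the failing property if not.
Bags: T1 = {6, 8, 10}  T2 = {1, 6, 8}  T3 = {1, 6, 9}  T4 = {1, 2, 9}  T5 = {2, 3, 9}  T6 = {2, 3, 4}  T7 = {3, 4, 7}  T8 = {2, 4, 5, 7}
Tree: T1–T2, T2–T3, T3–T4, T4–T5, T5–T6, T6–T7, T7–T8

A tree decomposition must satisfy three properties: every vertex lies in some bag; for every edge, both endpoints lie together in some bag; and for every vertex, the bags containing it form a connected subtree. Here bags containing vertex 2 are not connected in the tree, so the decomposition is invalid.

No — bags containing vertex 2 are not connected in the tree.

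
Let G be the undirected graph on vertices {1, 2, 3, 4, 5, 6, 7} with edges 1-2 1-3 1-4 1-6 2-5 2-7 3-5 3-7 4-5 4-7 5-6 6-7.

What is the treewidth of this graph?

3

A width-3 tree decomposition is:
Bags: B1 = {1, 4, 5, 7}  B2 = {1, 5, 6, 7}  B3 = {1, 3, 5, 7}  B4 = {1, 2, 5, 7}
Tree: B1–B2, B2–B3, B3–B4
The largest bag has 4 vertices, giving width 3; this decomposition certifies tw(G) ≤ 3. For the lower bound: the 4 vertex sets {4,5}, {6,7}, {1}, {3} are disjoint, each induces a connected subgraph, and every pair is joined by at least one edge of G. Contracting each set to a single vertex therefore yields K_{4} as a minor, and since treewidth is minor-monotone, tw(G) ≥ tw(K_{4}) = 3. Hence tw(G) = 3 exactly.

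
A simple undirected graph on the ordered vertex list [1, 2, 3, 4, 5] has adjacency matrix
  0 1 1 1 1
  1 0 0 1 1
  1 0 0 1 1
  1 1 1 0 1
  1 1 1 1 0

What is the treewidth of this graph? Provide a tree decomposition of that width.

Each bag holds 4 vertices, so the decomposition has width 3, which upper-bounds the treewidth. Conversely, {1, 2, 4, 5} is a clique of size 4, and the vertices of any clique must share a bag in every tree decomposition; so some bag has ≥ 4 vertices and tw(G) ≥ 3. The upper and lower bounds meet at 3, so that is the treewidth.

Treewidth 3.
One such decomposition:
Bags: B1 = {1, 3, 4, 5}  B2 = {1, 2, 4, 5}
Tree: B1–B2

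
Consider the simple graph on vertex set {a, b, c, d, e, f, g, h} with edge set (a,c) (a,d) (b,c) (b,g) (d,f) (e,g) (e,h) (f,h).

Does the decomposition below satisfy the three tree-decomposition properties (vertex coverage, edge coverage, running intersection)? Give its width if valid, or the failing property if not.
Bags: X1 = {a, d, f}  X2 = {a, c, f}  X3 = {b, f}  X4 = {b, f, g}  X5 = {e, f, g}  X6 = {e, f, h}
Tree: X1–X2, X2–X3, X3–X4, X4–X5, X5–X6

A tree decomposition must satisfy three properties: every vertex lies in some bag; for every edge, both endpoints lie together in some bag; and for every vertex, the bags containing it form a connected subtree. Here edge (c,b) lies in no bag, so the decomposition is invalid.

No — edge (c,b) lies in no bag.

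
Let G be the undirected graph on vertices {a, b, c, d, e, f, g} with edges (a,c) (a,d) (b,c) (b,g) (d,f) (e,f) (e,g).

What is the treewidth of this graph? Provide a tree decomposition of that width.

Treewidth 2.
Bags: B1 = {a, b, c}  B2 = {a, b, g}  B3 = {a, e, g}  B4 = {a, e, f}  B5 = {a, d, f}
Tree: B1–B2, B2–B3, B3–B4, B4–B5

Every bag has size at most 3, so the width is 3 − 1 = 2 and tw(G) ≤ 2. The edges a–c–b–g–e–f–d–a form a cycle, so G is not a tree and its treewidth is at least 2. Hence tw(G) = 2 exactly.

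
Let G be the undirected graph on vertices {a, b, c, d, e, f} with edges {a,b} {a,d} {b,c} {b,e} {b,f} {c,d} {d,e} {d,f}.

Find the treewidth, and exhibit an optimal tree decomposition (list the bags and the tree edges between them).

Treewidth 2.
Bags: B1 = {b, c, d}  B2 = {a, b, d}  B3 = {b, d, e}  B4 = {b, d, f}
Tree: B1–B2, B2–B3, B3–B4

Each bag holds 3 vertices, so the decomposition has width 2, which upper-bounds the treewidth. The edges c–b–a–d–c form a cycle, so G is not a tree and its treewidth is at least 2. Therefore the treewidth is 2.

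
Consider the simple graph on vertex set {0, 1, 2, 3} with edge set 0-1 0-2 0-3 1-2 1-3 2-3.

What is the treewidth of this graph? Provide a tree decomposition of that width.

Treewidth 3.
One optimal decomposition is:
Bags: B1 = {0, 1, 2, 3}
Tree: (single bag)

With just one bag of size 4, the width is 4 − 1 = 3, so tw(G) ≤ 3. On the other hand G contains the 4-clique {0, 1, 2, 3}. A clique must lie in a single bag of any decomposition, so no decomposition can have width below 3. Therefore the treewidth is 3.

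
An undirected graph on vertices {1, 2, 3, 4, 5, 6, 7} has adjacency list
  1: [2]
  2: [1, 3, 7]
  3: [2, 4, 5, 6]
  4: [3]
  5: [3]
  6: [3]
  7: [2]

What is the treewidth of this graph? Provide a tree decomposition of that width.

The largest bag has 2 vertices, giving width 1; this decomposition certifies tw(G) ≤ 1. Any graph with an edge has treewidth ≥ 1, and G has the edge 3–2. Combining the bounds, tw(G) = 1.

Treewidth 1.
Bags: B1 = {2, 3}  B2 = {3, 4}  B3 = {3, 6}  B4 = {1, 2}  B5 = {2, 7}  B6 = {3, 5}
Tree: B1–B2, B1–B3, B1–B4, B1–B5, B2–B6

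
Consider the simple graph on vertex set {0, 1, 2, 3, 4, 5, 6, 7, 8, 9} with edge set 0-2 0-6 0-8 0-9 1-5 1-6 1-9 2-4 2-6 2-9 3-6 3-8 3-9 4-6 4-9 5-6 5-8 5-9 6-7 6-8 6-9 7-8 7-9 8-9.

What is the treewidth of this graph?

A width-3 tree decomposition is:
Bags: B1 = {5, 6, 8, 9}  B2 = {0, 6, 8, 9}  B3 = {3, 6, 8, 9}  B4 = {1, 5, 6, 9}  B5 = {6, 7, 8, 9}  B6 = {0, 2, 6, 9}  B7 = {2, 4, 6, 9}
Tree: B1–B2, B2–B3, B1–B4, B2–B5, B2–B6, B6–B7
The largest bag has 4 vertices, giving width 3; this decomposition certifies tw(G) ≤ 3. For the lower bound, the 4 vertices {0, 6, 8, 9} are pairwise adjacent, and any tree decomposition puts a clique entirely inside one bag — forcing width ≥ 3. Hence tw(G) = 3 exactly.

3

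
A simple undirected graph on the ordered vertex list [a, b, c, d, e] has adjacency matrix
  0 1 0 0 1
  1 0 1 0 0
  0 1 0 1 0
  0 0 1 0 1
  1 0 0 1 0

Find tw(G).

A width-2 tree decomposition is:
Bags: B1 = {b, c, d}  B2 = {a, b, d}  B3 = {a, d, e}
Tree: B1–B2, B2–B3
The largest bag has 3 vertices, giving width 2; this decomposition certifies tw(G) ≤ 2. The edges d–c–b–a–e–d form a cycle, so G is not a tree and its treewidth is at least 2. Therefore the treewidth is 2.

2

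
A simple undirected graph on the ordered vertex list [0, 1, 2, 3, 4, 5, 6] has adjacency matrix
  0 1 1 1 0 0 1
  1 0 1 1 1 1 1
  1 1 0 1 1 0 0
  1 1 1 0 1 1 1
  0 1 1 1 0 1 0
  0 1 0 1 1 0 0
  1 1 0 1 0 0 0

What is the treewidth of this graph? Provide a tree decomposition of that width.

Each bag holds 4 vertices, so the decomposition has width 3, which upper-bounds the treewidth. For the lower bound, the 4 vertices {0, 1, 2, 3} are pairwise adjacent, and any tree decomposition puts a clique entirely inside one bag — forcing width ≥ 3. Combining the bounds, tw(G) = 3.

Treewidth 3.
One optimal decomposition is:
Bags: B1 = {0, 1, 3, 6}  B2 = {0, 1, 2, 3}  B3 = {1, 2, 3, 4}  B4 = {1, 3, 4, 5}
Tree: B1–B2, B2–B3, B3–B4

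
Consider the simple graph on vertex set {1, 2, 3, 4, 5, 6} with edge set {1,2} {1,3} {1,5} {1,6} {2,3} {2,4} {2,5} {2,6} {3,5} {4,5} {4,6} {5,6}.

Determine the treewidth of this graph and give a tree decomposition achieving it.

Treewidth 3.
One optimal decomposition is:
Bags: B1 = {2, 4, 5, 6}  B2 = {1, 2, 5, 6}  B3 = {1, 2, 3, 5}
Tree: B1–B2, B2–B3

Each bag holds 4 vertices, so the decomposition has width 3, which upper-bounds the treewidth. On the other hand G contains the 4-clique {1, 2, 3, 5}. A clique must lie in a single bag of any decomposition, so no decomposition can have width below 3. Therefore the treewidth is 3.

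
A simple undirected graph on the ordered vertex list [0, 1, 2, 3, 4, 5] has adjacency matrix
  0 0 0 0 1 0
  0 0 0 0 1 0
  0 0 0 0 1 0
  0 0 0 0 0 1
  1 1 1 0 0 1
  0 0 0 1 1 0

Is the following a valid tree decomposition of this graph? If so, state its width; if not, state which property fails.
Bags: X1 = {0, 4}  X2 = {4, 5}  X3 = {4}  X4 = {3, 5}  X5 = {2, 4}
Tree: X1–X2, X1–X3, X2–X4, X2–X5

No — vertex 1 appears in no bag.

A tree decomposition must satisfy three properties: every vertex lies in some bag; for every edge, both endpoints lie together in some bag; and for every vertex, the bags containing it form a connected subtree. Here vertex 1 appears in no bag, so the decomposition is invalid.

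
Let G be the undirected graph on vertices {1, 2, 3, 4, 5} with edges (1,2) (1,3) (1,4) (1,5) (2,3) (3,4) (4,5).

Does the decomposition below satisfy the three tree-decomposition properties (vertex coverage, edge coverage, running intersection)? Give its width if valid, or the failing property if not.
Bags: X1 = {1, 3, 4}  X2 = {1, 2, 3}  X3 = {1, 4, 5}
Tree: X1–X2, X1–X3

Yes; width 2.

Checking the three conditions: (i) the bags cover all of {1, 2, 3, 4, 5}; (ii) for each edge, some bag contains both endpoints; (iii) the bags containing any fixed vertex form a subtree. All hold, so the decomposition is valid with width 3 − 1 = 2.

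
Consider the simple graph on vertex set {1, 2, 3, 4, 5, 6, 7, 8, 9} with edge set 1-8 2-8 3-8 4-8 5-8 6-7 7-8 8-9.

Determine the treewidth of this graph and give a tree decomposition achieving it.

Every bag has size at most 2, so the width is 2 − 1 = 1 and tw(G) ≤ 1. G has an edge, so its treewidth is at least 1. Therefore the treewidth is 1.

Treewidth 1.
One such decomposition:
Bags: B1 = {8, 9}  B2 = {5, 8}  B3 = {7, 8}  B4 = {4, 8}  B5 = {2, 8}  B6 = {6, 7}  B7 = {3, 8}  B8 = {1, 8}
Tree: B1–B2, B1–B3, B1–B4, B3–B5, B3–B6, B1–B7, B1–B8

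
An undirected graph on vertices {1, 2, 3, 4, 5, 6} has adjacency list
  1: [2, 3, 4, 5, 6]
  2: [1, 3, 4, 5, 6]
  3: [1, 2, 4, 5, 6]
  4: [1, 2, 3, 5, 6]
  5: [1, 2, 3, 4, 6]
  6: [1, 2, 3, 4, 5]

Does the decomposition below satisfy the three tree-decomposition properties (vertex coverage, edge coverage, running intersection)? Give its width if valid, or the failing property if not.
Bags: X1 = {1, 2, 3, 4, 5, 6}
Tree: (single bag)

Vertex coverage: the bags together contain {1, 2, 3, 4, 5, 6}, the full vertex set. Edge coverage: each edge of G has both endpoints in at least one bag. Running intersection: for every vertex, the bags containing it form a connected subtree. All three properties hold, so this is a valid tree decomposition of width max|bag| − 1 = 5, and hence tw(G) ≤ 5.

Yes; width 5.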